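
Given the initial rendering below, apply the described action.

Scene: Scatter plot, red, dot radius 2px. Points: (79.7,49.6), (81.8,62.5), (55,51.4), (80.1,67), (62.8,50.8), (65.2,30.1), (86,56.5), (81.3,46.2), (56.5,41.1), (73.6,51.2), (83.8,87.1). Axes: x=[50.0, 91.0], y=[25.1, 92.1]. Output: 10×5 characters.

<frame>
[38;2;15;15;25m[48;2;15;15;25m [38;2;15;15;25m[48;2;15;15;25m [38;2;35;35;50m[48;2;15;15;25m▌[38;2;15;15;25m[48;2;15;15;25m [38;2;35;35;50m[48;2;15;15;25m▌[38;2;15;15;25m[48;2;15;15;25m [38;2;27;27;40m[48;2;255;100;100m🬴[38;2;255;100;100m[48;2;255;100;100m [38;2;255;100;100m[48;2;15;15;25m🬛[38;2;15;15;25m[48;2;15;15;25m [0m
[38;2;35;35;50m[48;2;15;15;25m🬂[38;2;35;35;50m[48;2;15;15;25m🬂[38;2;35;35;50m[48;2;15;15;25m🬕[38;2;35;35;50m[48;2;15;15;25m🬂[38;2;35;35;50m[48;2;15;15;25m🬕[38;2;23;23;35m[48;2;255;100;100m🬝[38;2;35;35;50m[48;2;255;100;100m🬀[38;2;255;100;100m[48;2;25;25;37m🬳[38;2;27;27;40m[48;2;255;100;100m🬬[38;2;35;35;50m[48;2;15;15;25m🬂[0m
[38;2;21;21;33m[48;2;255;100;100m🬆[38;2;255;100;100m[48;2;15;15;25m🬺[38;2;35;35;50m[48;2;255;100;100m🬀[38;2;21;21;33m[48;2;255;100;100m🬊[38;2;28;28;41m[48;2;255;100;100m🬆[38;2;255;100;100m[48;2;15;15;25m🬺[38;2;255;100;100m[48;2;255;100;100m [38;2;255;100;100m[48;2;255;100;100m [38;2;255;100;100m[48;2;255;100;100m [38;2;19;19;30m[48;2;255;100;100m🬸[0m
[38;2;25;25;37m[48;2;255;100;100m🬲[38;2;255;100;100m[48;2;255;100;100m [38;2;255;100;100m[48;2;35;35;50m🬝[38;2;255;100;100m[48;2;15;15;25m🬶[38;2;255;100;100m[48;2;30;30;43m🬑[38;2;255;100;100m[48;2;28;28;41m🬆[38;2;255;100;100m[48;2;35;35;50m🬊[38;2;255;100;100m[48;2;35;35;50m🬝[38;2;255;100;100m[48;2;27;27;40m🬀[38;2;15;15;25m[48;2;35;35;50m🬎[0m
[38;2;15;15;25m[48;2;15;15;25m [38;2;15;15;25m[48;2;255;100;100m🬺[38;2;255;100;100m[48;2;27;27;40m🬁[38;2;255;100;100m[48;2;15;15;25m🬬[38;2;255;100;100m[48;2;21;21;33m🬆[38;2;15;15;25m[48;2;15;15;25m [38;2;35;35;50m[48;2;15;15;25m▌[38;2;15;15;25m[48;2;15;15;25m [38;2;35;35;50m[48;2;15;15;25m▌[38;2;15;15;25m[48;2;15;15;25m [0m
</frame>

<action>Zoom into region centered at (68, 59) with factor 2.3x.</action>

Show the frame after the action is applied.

<frame>
[38;2;15;15;25m[48;2;15;15;25m [38;2;15;15;25m[48;2;15;15;25m [38;2;35;35;50m[48;2;15;15;25m▌[38;2;15;15;25m[48;2;15;15;25m [38;2;35;35;50m[48;2;15;15;25m▌[38;2;15;15;25m[48;2;15;15;25m [38;2;35;35;50m[48;2;15;15;25m▌[38;2;15;15;25m[48;2;15;15;25m [38;2;35;35;50m[48;2;15;15;25m▌[38;2;15;15;25m[48;2;15;15;25m [0m
[38;2;35;35;50m[48;2;15;15;25m🬂[38;2;35;35;50m[48;2;15;15;25m🬂[38;2;35;35;50m[48;2;15;15;25m🬕[38;2;35;35;50m[48;2;15;15;25m🬂[38;2;35;35;50m[48;2;15;15;25m🬕[38;2;35;35;50m[48;2;15;15;25m🬂[38;2;35;35;50m[48;2;15;15;25m🬕[38;2;35;35;50m[48;2;15;15;25m🬂[38;2;35;35;50m[48;2;15;15;25m🬕[38;2;35;35;50m[48;2;15;15;25m🬂[0m
[38;2;15;15;25m[48;2;35;35;50m🬰[38;2;23;23;35m[48;2;255;100;100m🬝[38;2;35;35;50m[48;2;15;15;25m🬛[38;2;15;15;25m[48;2;35;35;50m🬰[38;2;35;35;50m[48;2;15;15;25m🬛[38;2;15;15;25m[48;2;35;35;50m🬰[38;2;35;35;50m[48;2;15;15;25m🬛[38;2;23;23;35m[48;2;255;100;100m🬝[38;2;35;35;50m[48;2;15;15;25m🬛[38;2;15;15;25m[48;2;35;35;50m🬰[0m
[38;2;23;23;35m[48;2;255;100;100m🬴[38;2;255;100;100m[48;2;255;100;100m [38;2;255;100;100m[48;2;25;25;37m🬛[38;2;15;15;25m[48;2;35;35;50m🬎[38;2;35;35;50m[48;2;15;15;25m🬲[38;2;15;15;25m[48;2;35;35;50m🬎[38;2;31;31;45m[48;2;255;100;100m🬴[38;2;255;100;100m[48;2;255;100;100m [38;2;255;100;100m[48;2;25;25;37m🬛[38;2;15;15;25m[48;2;35;35;50m🬎[0m
[38;2;15;15;25m[48;2;15;15;25m [38;2;15;15;25m[48;2;255;100;100m🬺[38;2;35;35;50m[48;2;15;15;25m▌[38;2;15;15;25m[48;2;15;15;25m [38;2;35;35;50m[48;2;15;15;25m▌[38;2;15;15;25m[48;2;15;15;25m [38;2;35;35;50m[48;2;15;15;25m▌[38;2;15;15;25m[48;2;255;100;100m🬺[38;2;35;35;50m[48;2;15;15;25m▌[38;2;15;15;25m[48;2;15;15;25m [0m
</frame>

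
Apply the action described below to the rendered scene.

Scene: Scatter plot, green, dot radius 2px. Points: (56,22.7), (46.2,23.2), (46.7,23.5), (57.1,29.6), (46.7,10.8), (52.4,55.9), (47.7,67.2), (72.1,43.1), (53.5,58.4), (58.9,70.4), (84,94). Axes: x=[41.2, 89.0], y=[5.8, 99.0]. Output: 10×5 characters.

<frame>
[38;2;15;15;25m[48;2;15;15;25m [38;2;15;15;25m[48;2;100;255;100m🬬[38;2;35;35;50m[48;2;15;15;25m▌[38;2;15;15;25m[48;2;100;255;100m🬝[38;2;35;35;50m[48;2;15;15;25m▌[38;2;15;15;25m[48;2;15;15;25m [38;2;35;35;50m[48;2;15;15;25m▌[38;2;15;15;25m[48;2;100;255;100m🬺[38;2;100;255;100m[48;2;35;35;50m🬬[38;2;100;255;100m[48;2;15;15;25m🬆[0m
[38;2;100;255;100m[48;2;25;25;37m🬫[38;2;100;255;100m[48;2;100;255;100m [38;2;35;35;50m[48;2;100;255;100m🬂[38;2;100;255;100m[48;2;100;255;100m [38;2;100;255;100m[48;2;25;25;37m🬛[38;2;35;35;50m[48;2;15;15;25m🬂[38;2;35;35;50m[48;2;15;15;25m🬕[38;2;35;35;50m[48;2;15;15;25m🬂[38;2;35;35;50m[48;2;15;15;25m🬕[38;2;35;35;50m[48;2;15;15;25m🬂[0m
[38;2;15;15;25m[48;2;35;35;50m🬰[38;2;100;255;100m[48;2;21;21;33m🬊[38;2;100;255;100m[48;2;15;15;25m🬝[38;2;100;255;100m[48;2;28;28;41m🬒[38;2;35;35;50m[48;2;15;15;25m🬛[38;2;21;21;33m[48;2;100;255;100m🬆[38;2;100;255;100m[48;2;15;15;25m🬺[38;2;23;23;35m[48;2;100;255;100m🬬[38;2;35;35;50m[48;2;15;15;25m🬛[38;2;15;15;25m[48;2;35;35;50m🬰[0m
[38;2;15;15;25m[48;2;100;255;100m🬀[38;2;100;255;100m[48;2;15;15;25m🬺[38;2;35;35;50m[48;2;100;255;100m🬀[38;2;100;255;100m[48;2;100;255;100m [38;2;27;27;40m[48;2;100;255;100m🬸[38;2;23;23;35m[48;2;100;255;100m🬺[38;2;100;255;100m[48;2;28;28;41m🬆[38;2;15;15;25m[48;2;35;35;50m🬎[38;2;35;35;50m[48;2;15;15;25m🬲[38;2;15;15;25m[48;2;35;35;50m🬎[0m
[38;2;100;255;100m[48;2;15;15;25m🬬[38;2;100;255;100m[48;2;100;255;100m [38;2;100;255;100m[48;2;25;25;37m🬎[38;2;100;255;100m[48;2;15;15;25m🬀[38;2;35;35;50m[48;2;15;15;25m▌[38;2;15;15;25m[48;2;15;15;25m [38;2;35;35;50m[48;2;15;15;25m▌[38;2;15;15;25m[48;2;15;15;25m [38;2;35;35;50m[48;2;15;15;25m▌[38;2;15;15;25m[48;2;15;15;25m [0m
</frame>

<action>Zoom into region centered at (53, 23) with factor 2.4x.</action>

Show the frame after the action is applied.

<frame>
[38;2;15;15;25m[48;2;15;15;25m [38;2;15;15;25m[48;2;15;15;25m [38;2;35;35;50m[48;2;15;15;25m▌[38;2;15;15;25m[48;2;15;15;25m [38;2;35;35;50m[48;2;15;15;25m▌[38;2;15;15;25m[48;2;15;15;25m [38;2;27;27;40m[48;2;100;255;100m🬝[38;2;15;15;25m[48;2;15;15;25m [38;2;35;35;50m[48;2;15;15;25m▌[38;2;15;15;25m[48;2;15;15;25m [0m
[38;2;35;35;50m[48;2;15;15;25m🬂[38;2;28;28;41m[48;2;100;255;100m🬆[38;2;27;27;40m[48;2;100;255;100m🬬[38;2;35;35;50m[48;2;15;15;25m🬂[38;2;35;35;50m[48;2;15;15;25m🬕[38;2;23;23;35m[48;2;100;255;100m🬴[38;2;100;255;100m[48;2;100;255;100m [38;2;100;255;100m[48;2;25;25;37m🬛[38;2;35;35;50m[48;2;15;15;25m🬕[38;2;35;35;50m[48;2;15;15;25m🬂[0m
[38;2;23;23;35m[48;2;100;255;100m🬺[38;2;100;255;100m[48;2;15;15;25m🬬[38;2;100;255;100m[48;2;28;28;41m🬆[38;2;15;15;25m[48;2;35;35;50m🬰[38;2;35;35;50m[48;2;15;15;25m🬛[38;2;15;15;25m[48;2;100;255;100m🬐[38;2;100;255;100m[48;2;100;255;100m [38;2;19;19;30m[48;2;100;255;100m🬸[38;2;35;35;50m[48;2;15;15;25m🬛[38;2;15;15;25m[48;2;35;35;50m🬰[0m
[38;2;19;19;30m[48;2;100;255;100m🬝[38;2;15;15;25m[48;2;100;255;100m🬀[38;2;21;21;33m[48;2;100;255;100m🬊[38;2;15;15;25m[48;2;35;35;50m🬎[38;2;35;35;50m[48;2;15;15;25m🬲[38;2;15;15;25m[48;2;35;35;50m🬎[38;2;100;255;100m[48;2;27;27;40m🬀[38;2;15;15;25m[48;2;35;35;50m🬎[38;2;35;35;50m[48;2;15;15;25m🬲[38;2;15;15;25m[48;2;35;35;50m🬎[0m
[38;2;15;15;25m[48;2;15;15;25m [38;2;100;255;100m[48;2;15;15;25m🬊[38;2;100;255;100m[48;2;23;23;35m🬀[38;2;15;15;25m[48;2;15;15;25m [38;2;35;35;50m[48;2;15;15;25m▌[38;2;15;15;25m[48;2;15;15;25m [38;2;35;35;50m[48;2;15;15;25m▌[38;2;15;15;25m[48;2;15;15;25m [38;2;35;35;50m[48;2;15;15;25m▌[38;2;15;15;25m[48;2;15;15;25m [0m
</frame>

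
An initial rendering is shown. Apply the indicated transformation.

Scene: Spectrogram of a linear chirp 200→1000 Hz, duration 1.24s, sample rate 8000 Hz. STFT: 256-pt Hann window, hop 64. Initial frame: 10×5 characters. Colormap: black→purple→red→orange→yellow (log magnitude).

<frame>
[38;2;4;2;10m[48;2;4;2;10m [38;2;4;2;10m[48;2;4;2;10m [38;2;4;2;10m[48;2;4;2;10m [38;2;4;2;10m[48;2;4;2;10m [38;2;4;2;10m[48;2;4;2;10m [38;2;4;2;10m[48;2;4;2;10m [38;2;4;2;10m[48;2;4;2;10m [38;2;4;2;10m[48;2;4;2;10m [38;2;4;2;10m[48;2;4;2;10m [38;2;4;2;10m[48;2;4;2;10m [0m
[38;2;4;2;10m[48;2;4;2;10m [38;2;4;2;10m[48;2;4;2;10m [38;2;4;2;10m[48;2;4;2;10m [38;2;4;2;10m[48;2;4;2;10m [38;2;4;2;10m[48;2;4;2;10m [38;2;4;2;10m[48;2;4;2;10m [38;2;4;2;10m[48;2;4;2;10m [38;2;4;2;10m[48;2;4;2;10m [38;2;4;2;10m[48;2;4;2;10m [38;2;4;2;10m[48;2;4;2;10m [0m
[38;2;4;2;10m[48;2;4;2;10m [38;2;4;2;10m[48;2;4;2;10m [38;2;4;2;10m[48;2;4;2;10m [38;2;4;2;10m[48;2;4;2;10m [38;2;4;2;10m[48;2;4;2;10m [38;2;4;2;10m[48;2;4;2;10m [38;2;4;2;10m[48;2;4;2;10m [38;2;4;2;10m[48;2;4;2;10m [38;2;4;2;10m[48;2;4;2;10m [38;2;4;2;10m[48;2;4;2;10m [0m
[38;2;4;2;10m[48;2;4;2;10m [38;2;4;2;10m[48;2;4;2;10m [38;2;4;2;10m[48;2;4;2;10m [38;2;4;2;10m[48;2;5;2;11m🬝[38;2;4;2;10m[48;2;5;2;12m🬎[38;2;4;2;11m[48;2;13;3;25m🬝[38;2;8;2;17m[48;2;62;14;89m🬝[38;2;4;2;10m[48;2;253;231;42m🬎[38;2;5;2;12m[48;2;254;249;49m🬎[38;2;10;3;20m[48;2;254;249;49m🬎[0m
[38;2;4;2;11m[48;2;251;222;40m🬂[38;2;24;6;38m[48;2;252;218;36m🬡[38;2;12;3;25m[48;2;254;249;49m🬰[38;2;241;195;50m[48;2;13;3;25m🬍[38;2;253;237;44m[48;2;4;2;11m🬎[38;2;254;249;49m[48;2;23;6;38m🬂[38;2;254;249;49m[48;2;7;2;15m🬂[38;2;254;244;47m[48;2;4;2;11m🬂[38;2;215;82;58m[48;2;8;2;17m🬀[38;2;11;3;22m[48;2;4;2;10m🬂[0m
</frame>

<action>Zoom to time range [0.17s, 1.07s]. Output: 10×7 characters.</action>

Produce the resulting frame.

<frame>
[38;2;4;2;10m[48;2;4;2;10m [38;2;4;2;10m[48;2;4;2;10m [38;2;4;2;10m[48;2;4;2;10m [38;2;4;2;10m[48;2;4;2;10m [38;2;4;2;10m[48;2;4;2;10m [38;2;4;2;10m[48;2;4;2;10m [38;2;4;2;10m[48;2;4;2;10m [38;2;4;2;10m[48;2;4;2;10m [38;2;4;2;10m[48;2;4;2;10m [38;2;4;2;10m[48;2;4;2;10m [0m
[38;2;4;2;10m[48;2;4;2;10m [38;2;4;2;10m[48;2;4;2;10m [38;2;4;2;10m[48;2;4;2;10m [38;2;4;2;10m[48;2;4;2;10m [38;2;4;2;10m[48;2;4;2;10m [38;2;4;2;10m[48;2;4;2;10m [38;2;4;2;10m[48;2;4;2;10m [38;2;4;2;10m[48;2;4;2;10m [38;2;4;2;10m[48;2;4;2;10m [38;2;4;2;10m[48;2;4;2;10m [0m
[38;2;4;2;10m[48;2;4;2;10m [38;2;4;2;10m[48;2;4;2;10m [38;2;4;2;10m[48;2;4;2;10m [38;2;4;2;10m[48;2;4;2;10m [38;2;4;2;10m[48;2;4;2;10m [38;2;4;2;10m[48;2;4;2;10m [38;2;4;2;10m[48;2;4;2;10m [38;2;4;2;10m[48;2;4;2;10m [38;2;4;2;10m[48;2;4;2;10m [38;2;4;2;10m[48;2;4;2;10m [0m
[38;2;4;2;10m[48;2;4;2;10m [38;2;4;2;10m[48;2;4;2;10m [38;2;4;2;10m[48;2;4;2;10m [38;2;4;2;10m[48;2;4;2;10m [38;2;4;2;10m[48;2;4;2;10m [38;2;4;2;10m[48;2;4;2;10m [38;2;4;2;10m[48;2;4;2;10m [38;2;4;2;10m[48;2;4;2;10m [38;2;4;2;10m[48;2;4;2;10m [38;2;4;2;10m[48;2;4;2;10m [0m
[38;2;4;2;10m[48;2;4;2;10m [38;2;4;2;10m[48;2;4;2;10m [38;2;4;2;10m[48;2;4;2;10m [38;2;4;2;10m[48;2;4;2;10m [38;2;4;2;10m[48;2;4;2;10m [38;2;4;2;10m[48;2;4;2;10m [38;2;4;2;10m[48;2;4;2;10m [38;2;4;2;10m[48;2;4;2;10m [38;2;4;2;10m[48;2;4;2;11m🬝[38;2;4;2;10m[48;2;5;2;11m🬝[0m
[38;2;4;2;10m[48;2;5;2;12m🬎[38;2;4;2;10m[48;2;8;2;17m🬎[38;2;4;2;10m[48;2;17;4;32m🬎[38;2;9;3;18m[48;2;123;31;85m🬝[38;2;5;2;12m[48;2;252;218;36m🬎[38;2;7;2;16m[48;2;254;248;49m🬎[38;2;20;5;37m[48;2;254;249;49m🬎[38;2;6;2;13m[48;2;244;199;48m🬂[38;2;8;2;17m[48;2;252;220;39m🬂[38;2;31;7;51m[48;2;254;249;49m🬰[0m
[38;2;251;213;37m[48;2;28;7;44m🬍[38;2;253;236;44m[48;2;6;2;14m🬎[38;2;254;249;49m[48;2;56;14;43m🬂[38;2;254;249;49m[48;2;11;3;22m🬂[38;2;254;249;49m[48;2;6;2;13m🬂[38;2;250;164;14m[48;2;16;4;26m🬀[38;2;29;7;52m[48;2;6;2;14m🬀[38;2;10;3;21m[48;2;4;2;10m🬂[38;2;6;2;14m[48;2;4;2;10m🬂[38;2;5;2;11m[48;2;4;2;10m🬂[0m
</frame>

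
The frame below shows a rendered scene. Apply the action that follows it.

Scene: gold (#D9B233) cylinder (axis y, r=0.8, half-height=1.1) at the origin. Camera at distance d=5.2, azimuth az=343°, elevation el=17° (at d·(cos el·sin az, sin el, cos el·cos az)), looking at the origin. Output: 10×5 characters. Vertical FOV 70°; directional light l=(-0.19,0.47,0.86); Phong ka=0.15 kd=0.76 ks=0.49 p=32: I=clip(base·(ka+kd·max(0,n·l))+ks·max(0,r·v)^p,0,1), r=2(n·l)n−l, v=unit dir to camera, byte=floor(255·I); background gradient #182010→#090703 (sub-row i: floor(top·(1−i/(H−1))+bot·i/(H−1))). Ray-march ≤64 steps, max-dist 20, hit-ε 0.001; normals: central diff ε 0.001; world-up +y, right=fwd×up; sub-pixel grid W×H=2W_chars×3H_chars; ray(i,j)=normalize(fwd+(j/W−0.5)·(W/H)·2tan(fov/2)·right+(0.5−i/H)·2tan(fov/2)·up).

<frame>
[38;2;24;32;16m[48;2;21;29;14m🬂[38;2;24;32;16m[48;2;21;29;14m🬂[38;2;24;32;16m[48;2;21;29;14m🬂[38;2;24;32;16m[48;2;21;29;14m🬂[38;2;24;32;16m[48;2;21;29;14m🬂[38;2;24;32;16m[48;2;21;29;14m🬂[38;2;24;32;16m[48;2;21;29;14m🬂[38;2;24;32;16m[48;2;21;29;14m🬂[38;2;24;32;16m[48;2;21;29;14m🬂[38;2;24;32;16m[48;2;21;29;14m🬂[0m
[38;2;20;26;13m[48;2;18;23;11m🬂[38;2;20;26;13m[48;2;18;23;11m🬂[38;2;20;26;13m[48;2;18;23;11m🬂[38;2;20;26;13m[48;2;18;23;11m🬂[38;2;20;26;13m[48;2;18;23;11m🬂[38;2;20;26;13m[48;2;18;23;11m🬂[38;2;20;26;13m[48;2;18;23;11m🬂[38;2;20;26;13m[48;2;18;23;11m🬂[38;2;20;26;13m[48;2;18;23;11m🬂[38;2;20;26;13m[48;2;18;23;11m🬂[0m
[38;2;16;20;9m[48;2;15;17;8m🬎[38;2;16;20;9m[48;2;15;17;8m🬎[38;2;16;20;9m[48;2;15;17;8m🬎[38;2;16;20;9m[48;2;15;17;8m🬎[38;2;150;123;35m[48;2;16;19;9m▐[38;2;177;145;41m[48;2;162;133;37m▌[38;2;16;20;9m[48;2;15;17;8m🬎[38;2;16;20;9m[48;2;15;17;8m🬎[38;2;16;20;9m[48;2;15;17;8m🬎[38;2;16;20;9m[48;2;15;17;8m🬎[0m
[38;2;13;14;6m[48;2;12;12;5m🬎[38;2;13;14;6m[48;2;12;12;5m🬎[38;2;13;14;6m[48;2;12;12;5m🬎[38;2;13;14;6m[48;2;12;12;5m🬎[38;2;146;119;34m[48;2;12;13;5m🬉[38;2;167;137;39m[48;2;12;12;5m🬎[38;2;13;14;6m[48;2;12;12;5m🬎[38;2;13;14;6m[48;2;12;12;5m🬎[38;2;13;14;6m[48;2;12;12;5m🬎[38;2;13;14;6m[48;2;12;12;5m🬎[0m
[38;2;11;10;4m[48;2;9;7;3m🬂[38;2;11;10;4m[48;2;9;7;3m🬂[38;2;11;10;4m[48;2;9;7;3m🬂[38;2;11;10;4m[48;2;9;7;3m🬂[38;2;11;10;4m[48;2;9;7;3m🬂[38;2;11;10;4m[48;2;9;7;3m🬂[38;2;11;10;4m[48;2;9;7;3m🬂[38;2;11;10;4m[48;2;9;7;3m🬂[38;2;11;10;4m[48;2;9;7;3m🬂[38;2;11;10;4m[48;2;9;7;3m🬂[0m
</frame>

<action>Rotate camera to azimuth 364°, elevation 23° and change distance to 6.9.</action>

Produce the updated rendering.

<frame>
[38;2;24;32;16m[48;2;21;29;14m🬂[38;2;24;32;16m[48;2;21;29;14m🬂[38;2;24;32;16m[48;2;21;29;14m🬂[38;2;24;32;16m[48;2;21;29;14m🬂[38;2;24;32;16m[48;2;21;29;14m🬂[38;2;24;32;16m[48;2;21;29;14m🬂[38;2;24;32;16m[48;2;21;29;14m🬂[38;2;24;32;16m[48;2;21;29;14m🬂[38;2;24;32;16m[48;2;21;29;14m🬂[38;2;24;32;16m[48;2;21;29;14m🬂[0m
[38;2;20;26;13m[48;2;18;23;11m🬂[38;2;20;26;13m[48;2;18;23;11m🬂[38;2;20;26;13m[48;2;18;23;11m🬂[38;2;20;26;13m[48;2;18;23;11m🬂[38;2;20;26;13m[48;2;18;23;11m🬂[38;2;20;26;13m[48;2;18;23;11m🬂[38;2;20;26;13m[48;2;18;23;11m🬂[38;2;20;26;13m[48;2;18;23;11m🬂[38;2;20;26;13m[48;2;18;23;11m🬂[38;2;20;26;13m[48;2;18;23;11m🬂[0m
[38;2;16;20;9m[48;2;15;17;8m🬎[38;2;16;20;9m[48;2;15;17;8m🬎[38;2;16;20;9m[48;2;15;17;8m🬎[38;2;16;20;9m[48;2;15;17;8m🬎[38;2;141;115;32m[48;2;16;19;9m▐[38;2;171;140;40m[48;2;103;84;23m🬓[38;2;16;20;9m[48;2;15;17;8m🬎[38;2;16;20;9m[48;2;15;17;8m🬎[38;2;16;20;9m[48;2;15;17;8m🬎[38;2;16;20;9m[48;2;15;17;8m🬎[0m
[38;2;13;14;6m[48;2;12;12;5m🬎[38;2;13;14;6m[48;2;12;12;5m🬎[38;2;13;14;6m[48;2;12;12;5m🬎[38;2;13;14;6m[48;2;12;12;5m🬎[38;2;150;123;35m[48;2;12;13;5m🬁[38;2;171;140;40m[48;2;27;24;8m🬀[38;2;13;14;6m[48;2;12;12;5m🬎[38;2;13;14;6m[48;2;12;12;5m🬎[38;2;13;14;6m[48;2;12;12;5m🬎[38;2;13;14;6m[48;2;12;12;5m🬎[0m
[38;2;11;10;4m[48;2;9;7;3m🬂[38;2;11;10;4m[48;2;9;7;3m🬂[38;2;11;10;4m[48;2;9;7;3m🬂[38;2;11;10;4m[48;2;9;7;3m🬂[38;2;11;10;4m[48;2;9;7;3m🬂[38;2;11;10;4m[48;2;9;7;3m🬂[38;2;11;10;4m[48;2;9;7;3m🬂[38;2;11;10;4m[48;2;9;7;3m🬂[38;2;11;10;4m[48;2;9;7;3m🬂[38;2;11;10;4m[48;2;9;7;3m🬂[0m
</frame>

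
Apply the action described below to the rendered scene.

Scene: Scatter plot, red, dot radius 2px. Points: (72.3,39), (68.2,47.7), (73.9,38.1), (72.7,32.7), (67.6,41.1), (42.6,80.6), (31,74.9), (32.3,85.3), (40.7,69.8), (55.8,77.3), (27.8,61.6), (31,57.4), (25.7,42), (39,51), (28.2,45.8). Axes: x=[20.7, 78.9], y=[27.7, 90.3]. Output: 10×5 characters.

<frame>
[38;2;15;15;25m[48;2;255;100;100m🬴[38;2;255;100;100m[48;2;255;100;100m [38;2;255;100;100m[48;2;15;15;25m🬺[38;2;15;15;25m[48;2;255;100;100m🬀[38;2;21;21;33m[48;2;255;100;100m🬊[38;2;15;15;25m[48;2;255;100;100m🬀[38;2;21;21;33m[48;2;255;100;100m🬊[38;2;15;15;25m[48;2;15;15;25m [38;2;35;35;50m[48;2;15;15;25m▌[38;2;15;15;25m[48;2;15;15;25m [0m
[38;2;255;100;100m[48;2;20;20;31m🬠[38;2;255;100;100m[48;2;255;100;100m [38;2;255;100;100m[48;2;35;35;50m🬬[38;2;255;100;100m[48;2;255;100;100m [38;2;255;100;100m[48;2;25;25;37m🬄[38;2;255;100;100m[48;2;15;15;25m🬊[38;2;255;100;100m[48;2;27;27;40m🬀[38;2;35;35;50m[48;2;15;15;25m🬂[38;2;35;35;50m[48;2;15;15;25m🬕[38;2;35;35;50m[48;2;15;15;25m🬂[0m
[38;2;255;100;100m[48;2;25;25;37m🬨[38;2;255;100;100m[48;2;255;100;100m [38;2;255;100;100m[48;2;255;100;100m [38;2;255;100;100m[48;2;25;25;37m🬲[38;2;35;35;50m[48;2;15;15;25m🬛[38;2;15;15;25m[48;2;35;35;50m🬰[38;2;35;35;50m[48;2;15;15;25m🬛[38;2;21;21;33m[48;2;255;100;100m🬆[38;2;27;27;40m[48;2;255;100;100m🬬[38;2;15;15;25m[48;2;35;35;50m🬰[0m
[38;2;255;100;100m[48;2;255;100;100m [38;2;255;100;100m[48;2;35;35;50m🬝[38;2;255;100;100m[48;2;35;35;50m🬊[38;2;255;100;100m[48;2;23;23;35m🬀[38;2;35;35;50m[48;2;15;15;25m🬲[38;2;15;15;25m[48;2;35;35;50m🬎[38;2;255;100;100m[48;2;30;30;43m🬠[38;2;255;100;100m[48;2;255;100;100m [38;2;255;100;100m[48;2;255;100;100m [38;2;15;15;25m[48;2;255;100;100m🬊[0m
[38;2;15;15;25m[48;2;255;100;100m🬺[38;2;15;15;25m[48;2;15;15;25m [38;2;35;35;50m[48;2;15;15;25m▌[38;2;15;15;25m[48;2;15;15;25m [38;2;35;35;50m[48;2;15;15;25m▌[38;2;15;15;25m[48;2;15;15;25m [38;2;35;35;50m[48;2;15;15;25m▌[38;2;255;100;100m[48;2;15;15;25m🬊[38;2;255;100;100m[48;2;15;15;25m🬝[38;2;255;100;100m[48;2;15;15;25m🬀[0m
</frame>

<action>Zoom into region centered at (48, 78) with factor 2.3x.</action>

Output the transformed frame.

<frame>
[38;2;15;15;25m[48;2;15;15;25m [38;2;15;15;25m[48;2;15;15;25m [38;2;35;35;50m[48;2;15;15;25m▌[38;2;15;15;25m[48;2;15;15;25m [38;2;35;35;50m[48;2;15;15;25m▌[38;2;15;15;25m[48;2;15;15;25m [38;2;35;35;50m[48;2;15;15;25m▌[38;2;15;15;25m[48;2;15;15;25m [38;2;35;35;50m[48;2;15;15;25m▌[38;2;15;15;25m[48;2;15;15;25m [0m
[38;2;35;35;50m[48;2;15;15;25m🬂[38;2;23;23;35m[48;2;255;100;100m🬝[38;2;35;35;50m[48;2;255;100;100m🬀[38;2;255;100;100m[48;2;28;28;41m🬱[38;2;35;35;50m[48;2;15;15;25m🬕[38;2;35;35;50m[48;2;15;15;25m🬂[38;2;35;35;50m[48;2;15;15;25m🬕[38;2;23;23;35m[48;2;255;100;100m🬝[38;2;35;35;50m[48;2;15;15;25m🬕[38;2;35;35;50m[48;2;15;15;25m🬂[0m
[38;2;15;15;25m[48;2;35;35;50m🬰[38;2;15;15;25m[48;2;35;35;50m🬰[38;2;255;100;100m[48;2;28;28;41m🬊[38;2;255;100;100m[48;2;23;23;35m🬀[38;2;35;35;50m[48;2;15;15;25m🬛[38;2;15;15;25m[48;2;35;35;50m🬰[38;2;27;27;40m[48;2;255;100;100m🬴[38;2;255;100;100m[48;2;255;100;100m [38;2;255;100;100m[48;2;15;15;25m🬛[38;2;15;15;25m[48;2;35;35;50m🬰[0m
[38;2;15;15;25m[48;2;35;35;50m🬎[38;2;15;15;25m[48;2;255;100;100m🬆[38;2;255;100;100m[48;2;15;15;25m🬺[38;2;19;19;30m[48;2;255;100;100m🬬[38;2;35;35;50m[48;2;15;15;25m🬲[38;2;15;15;25m[48;2;35;35;50m🬎[38;2;35;35;50m[48;2;15;15;25m🬲[38;2;23;23;35m[48;2;255;100;100m🬺[38;2;35;35;50m[48;2;15;15;25m🬲[38;2;15;15;25m[48;2;35;35;50m🬎[0m
[38;2;15;15;25m[48;2;15;15;25m [38;2;15;15;25m[48;2;255;100;100m🬺[38;2;255;100;100m[48;2;21;21;33m🬆[38;2;15;15;25m[48;2;15;15;25m [38;2;35;35;50m[48;2;15;15;25m▌[38;2;15;15;25m[48;2;15;15;25m [38;2;35;35;50m[48;2;15;15;25m▌[38;2;15;15;25m[48;2;15;15;25m [38;2;35;35;50m[48;2;15;15;25m▌[38;2;15;15;25m[48;2;15;15;25m [0m
</frame>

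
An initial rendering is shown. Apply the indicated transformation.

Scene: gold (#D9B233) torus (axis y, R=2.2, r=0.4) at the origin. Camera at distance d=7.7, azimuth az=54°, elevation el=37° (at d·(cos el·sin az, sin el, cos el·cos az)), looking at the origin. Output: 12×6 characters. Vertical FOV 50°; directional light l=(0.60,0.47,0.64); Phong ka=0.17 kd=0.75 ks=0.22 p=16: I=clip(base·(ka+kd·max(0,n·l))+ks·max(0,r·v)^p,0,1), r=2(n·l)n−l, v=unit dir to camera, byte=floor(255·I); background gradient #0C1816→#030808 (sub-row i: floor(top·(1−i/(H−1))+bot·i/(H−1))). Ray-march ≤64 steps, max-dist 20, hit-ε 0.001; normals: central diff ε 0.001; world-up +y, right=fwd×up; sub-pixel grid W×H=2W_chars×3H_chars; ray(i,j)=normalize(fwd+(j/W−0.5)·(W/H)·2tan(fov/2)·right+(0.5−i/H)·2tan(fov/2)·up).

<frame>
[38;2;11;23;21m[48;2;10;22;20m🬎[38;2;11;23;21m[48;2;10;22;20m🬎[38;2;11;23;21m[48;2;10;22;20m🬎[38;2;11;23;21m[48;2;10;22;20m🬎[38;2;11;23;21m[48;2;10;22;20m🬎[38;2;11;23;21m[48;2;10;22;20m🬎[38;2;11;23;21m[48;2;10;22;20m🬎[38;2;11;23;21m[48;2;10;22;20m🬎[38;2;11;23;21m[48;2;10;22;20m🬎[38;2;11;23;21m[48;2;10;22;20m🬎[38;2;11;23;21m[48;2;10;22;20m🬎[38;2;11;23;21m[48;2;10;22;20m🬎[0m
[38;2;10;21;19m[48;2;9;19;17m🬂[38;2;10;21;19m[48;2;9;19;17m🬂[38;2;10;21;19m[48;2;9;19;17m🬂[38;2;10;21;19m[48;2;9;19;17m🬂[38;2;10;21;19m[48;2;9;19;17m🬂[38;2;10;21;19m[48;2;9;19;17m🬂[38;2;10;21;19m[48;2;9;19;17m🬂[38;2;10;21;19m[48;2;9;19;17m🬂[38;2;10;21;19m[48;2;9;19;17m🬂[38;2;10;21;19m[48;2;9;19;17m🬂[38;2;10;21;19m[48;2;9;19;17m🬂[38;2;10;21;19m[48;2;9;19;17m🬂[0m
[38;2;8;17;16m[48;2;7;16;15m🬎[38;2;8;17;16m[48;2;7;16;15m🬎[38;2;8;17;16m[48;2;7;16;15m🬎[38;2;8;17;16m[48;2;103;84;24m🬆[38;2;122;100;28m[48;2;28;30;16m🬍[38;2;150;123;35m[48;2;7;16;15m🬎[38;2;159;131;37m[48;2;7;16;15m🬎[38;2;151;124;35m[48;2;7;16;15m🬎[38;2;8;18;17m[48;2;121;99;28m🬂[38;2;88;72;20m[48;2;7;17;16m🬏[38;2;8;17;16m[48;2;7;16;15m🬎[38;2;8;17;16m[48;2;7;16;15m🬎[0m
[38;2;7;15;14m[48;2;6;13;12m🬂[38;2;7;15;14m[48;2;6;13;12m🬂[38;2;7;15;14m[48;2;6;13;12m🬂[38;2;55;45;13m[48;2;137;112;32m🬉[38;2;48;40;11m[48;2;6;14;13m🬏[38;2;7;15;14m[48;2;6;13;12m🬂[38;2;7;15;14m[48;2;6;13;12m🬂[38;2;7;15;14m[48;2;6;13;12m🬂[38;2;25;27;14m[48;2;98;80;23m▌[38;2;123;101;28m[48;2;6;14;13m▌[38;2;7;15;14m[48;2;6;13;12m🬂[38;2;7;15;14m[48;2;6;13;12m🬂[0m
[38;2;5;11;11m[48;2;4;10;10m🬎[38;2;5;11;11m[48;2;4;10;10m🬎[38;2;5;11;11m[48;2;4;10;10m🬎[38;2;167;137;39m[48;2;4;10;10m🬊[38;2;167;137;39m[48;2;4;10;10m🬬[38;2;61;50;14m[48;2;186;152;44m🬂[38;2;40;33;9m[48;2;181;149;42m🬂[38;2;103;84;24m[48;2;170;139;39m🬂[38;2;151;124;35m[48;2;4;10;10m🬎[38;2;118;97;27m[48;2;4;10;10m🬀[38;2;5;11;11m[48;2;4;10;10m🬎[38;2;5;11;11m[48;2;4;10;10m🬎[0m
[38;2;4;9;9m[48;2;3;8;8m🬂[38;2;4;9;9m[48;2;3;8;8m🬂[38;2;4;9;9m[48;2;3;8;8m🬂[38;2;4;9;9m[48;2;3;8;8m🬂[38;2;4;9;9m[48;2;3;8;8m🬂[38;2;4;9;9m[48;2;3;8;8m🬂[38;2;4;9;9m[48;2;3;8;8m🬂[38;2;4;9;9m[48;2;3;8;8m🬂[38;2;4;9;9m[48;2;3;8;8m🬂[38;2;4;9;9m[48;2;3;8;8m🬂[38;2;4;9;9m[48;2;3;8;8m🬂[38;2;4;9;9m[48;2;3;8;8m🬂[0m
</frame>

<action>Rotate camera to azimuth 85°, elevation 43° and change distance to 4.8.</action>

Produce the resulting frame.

<frame>
[38;2;11;23;21m[48;2;10;22;20m🬎[38;2;11;23;21m[48;2;10;22;20m🬎[38;2;11;23;21m[48;2;10;22;20m🬎[38;2;11;23;21m[48;2;10;22;20m🬎[38;2;11;23;21m[48;2;10;22;20m🬎[38;2;11;23;21m[48;2;10;22;20m🬎[38;2;11;23;21m[48;2;10;22;20m🬎[38;2;11;23;21m[48;2;10;22;20m🬎[38;2;11;23;21m[48;2;10;22;20m🬎[38;2;11;23;21m[48;2;10;22;20m🬎[38;2;11;23;21m[48;2;10;22;20m🬎[38;2;11;23;21m[48;2;10;22;20m🬎[0m
[38;2;10;21;19m[48;2;9;19;17m🬂[38;2;10;21;19m[48;2;9;19;17m🬂[38;2;9;20;18m[48;2;116;95;27m🬝[38;2;9;20;18m[48;2;103;84;24m🬎[38;2;10;21;19m[48;2;113;93;26m🬂[38;2;10;21;19m[48;2;136;112;31m🬂[38;2;10;21;19m[48;2;163;133;38m🬂[38;2;10;21;19m[48;2;186;154;51m🬂[38;2;9;20;18m[48;2;171;142;43m🬊[38;2;18;25;17m[48;2;146;120;34m🬬[38;2;10;21;19m[48;2;9;19;17m🬂[38;2;10;21;19m[48;2;9;19;17m🬂[0m
[38;2;8;17;16m[48;2;7;16;15m🬎[38;2;8;17;16m[48;2;114;93;26m🬆[38;2;99;81;23m[48;2;44;37;10m🬂[38;2;57;47;13m[48;2;21;23;11m🬂[38;2;43;36;10m[48;2;7;16;15m🬂[38;2;8;17;16m[48;2;7;16;15m🬎[38;2;8;17;16m[48;2;7;16;15m🬎[38;2;126;103;29m[48;2;7;16;15m🬁[38;2;159;130;37m[48;2;7;16;15m🬊[38;2;173;142;40m[48;2;7;16;15m🬬[38;2;8;18;17m[48;2;132;108;30m🬁[38;2;79;65;18m[48;2;7;17;16m🬏[0m
[38;2;6;14;13m[48;2;167;137;39m🬕[38;2;115;94;27m[48;2;51;41;11m▌[38;2;36;30;8m[48;2;6;13;12m🬕[38;2;7;15;14m[48;2;6;13;12m🬂[38;2;7;15;14m[48;2;6;13;12m🬂[38;2;7;15;14m[48;2;6;13;12m🬂[38;2;7;15;14m[48;2;6;13;12m🬂[38;2;7;15;14m[48;2;6;13;12m🬂[38;2;7;15;14m[48;2;6;13;12m🬂[38;2;104;85;24m[48;2;6;13;12m🬁[38;2;137;112;32m[48;2;119;97;27m🬊[38;2;7;15;14m[48;2;96;78;22m🬁[0m
[38;2;4;11;11m[48;2;186;152;43m▌[38;2;91;74;21m[48;2;148;121;34m🬉[38;2;32;29;10m[48;2;79;64;18m🬎[38;2;36;30;8m[48;2;4;11;11m🬏[38;2;5;11;11m[48;2;4;10;10m🬎[38;2;5;11;11m[48;2;4;10;10m🬎[38;2;5;11;11m[48;2;4;10;10m🬎[38;2;5;11;11m[48;2;4;10;10m🬎[38;2;5;11;11m[48;2;4;10;10m🬎[38;2;5;11;11m[48;2;81;67;18m🬆[38;2;103;84;24m[48;2;113;92;26m🬄[38;2;107;88;24m[48;2;77;63;17m▌[0m
[38;2;4;9;9m[48;2;3;8;8m🬂[38;2;189;155;44m[48;2;3;8;8m🬬[38;2;133;109;31m[48;2;193;161;56m🬊[38;2;77;63;17m[48;2;150;124;37m🬊[38;2;20;19;8m[48;2;107;87;24m🬂[38;2;32;29;11m[48;2;117;96;27m🬎[38;2;21;21;10m[48;2;97;79;22m🬆[38;2;4;9;9m[48;2;100;82;23m🬂[38;2;65;53;14m[48;2;117;96;27m🬂[38;2;105;87;24m[48;2;125;103;29m🬂[38;2;117;96;27m[48;2;99;81;23m🬝[38;2;90;74;21m[48;2;3;8;8m🬄[0m
</frame>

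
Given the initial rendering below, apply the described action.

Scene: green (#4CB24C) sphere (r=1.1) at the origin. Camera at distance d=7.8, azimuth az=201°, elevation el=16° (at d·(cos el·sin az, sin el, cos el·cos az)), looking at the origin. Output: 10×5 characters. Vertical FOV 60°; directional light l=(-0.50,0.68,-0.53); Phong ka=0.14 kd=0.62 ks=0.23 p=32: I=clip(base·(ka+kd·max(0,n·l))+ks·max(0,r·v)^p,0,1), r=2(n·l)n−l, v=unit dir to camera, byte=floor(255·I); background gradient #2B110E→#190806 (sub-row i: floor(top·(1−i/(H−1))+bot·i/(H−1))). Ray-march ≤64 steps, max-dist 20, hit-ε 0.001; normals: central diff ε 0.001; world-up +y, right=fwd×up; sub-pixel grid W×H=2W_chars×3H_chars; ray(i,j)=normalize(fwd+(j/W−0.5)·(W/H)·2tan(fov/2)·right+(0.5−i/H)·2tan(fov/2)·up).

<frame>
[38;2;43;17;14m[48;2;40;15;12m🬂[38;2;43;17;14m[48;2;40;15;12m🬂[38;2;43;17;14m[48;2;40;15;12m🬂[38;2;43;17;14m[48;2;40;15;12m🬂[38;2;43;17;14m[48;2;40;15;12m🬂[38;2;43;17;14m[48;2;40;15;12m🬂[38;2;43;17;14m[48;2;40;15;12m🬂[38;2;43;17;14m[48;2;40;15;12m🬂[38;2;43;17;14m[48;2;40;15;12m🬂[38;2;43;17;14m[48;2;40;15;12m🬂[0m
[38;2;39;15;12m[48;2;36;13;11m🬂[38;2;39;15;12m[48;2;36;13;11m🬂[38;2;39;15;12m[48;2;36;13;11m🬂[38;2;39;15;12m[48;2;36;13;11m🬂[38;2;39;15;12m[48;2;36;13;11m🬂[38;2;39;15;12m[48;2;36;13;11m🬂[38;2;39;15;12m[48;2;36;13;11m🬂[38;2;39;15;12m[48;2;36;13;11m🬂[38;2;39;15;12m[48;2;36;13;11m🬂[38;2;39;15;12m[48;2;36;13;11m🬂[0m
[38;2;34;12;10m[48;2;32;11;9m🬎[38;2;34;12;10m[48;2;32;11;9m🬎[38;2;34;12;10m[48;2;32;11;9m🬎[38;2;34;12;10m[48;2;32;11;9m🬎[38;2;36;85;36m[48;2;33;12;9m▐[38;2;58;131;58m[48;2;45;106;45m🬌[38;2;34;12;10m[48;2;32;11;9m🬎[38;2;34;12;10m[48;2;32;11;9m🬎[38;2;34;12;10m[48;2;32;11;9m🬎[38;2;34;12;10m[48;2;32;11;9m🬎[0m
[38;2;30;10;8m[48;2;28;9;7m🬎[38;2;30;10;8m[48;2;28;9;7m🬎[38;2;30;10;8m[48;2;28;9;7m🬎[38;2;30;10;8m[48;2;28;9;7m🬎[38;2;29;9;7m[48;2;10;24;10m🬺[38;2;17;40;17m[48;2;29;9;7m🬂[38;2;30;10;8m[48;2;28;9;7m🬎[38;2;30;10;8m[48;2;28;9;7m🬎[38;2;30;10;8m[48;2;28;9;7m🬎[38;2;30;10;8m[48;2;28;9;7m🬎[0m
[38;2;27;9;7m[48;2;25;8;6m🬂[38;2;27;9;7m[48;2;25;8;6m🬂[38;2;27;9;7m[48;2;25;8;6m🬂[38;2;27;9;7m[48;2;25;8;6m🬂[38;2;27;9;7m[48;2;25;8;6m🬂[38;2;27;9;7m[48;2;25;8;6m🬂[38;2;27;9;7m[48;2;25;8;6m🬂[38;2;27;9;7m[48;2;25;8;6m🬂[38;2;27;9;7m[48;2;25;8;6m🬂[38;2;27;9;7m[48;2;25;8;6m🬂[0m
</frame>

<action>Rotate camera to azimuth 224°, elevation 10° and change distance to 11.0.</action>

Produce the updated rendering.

<frame>
[38;2;43;17;14m[48;2;40;15;12m🬂[38;2;43;17;14m[48;2;40;15;12m🬂[38;2;43;17;14m[48;2;40;15;12m🬂[38;2;43;17;14m[48;2;40;15;12m🬂[38;2;43;17;14m[48;2;40;15;12m🬂[38;2;43;17;14m[48;2;40;15;12m🬂[38;2;43;17;14m[48;2;40;15;12m🬂[38;2;43;17;14m[48;2;40;15;12m🬂[38;2;43;17;14m[48;2;40;15;12m🬂[38;2;43;17;14m[48;2;40;15;12m🬂[0m
[38;2;39;15;12m[48;2;36;13;11m🬂[38;2;39;15;12m[48;2;36;13;11m🬂[38;2;39;15;12m[48;2;36;13;11m🬂[38;2;39;15;12m[48;2;36;13;11m🬂[38;2;39;15;12m[48;2;36;13;11m🬂[38;2;39;15;12m[48;2;36;13;11m🬂[38;2;39;15;12m[48;2;36;13;11m🬂[38;2;39;15;12m[48;2;36;13;11m🬂[38;2;39;15;12m[48;2;36;13;11m🬂[38;2;39;15;12m[48;2;36;13;11m🬂[0m
[38;2;34;12;10m[48;2;32;11;9m🬎[38;2;34;12;10m[48;2;32;11;9m🬎[38;2;34;12;10m[48;2;32;11;9m🬎[38;2;34;12;10m[48;2;32;11;9m🬎[38;2;43;101;43m[48;2;32;21;12m🬇[38;2;33;43;20m[48;2;65;132;65m🬰[38;2;34;12;10m[48;2;32;11;9m🬎[38;2;34;12;10m[48;2;32;11;9m🬎[38;2;34;12;10m[48;2;32;11;9m🬎[38;2;34;12;10m[48;2;32;11;9m🬎[0m
[38;2;30;10;8m[48;2;28;9;7m🬎[38;2;30;10;8m[48;2;28;9;7m🬎[38;2;30;10;8m[48;2;28;9;7m🬎[38;2;30;10;8m[48;2;28;9;7m🬎[38;2;30;10;8m[48;2;28;9;7m🬎[38;2;30;10;8m[48;2;28;9;7m🬎[38;2;30;10;8m[48;2;28;9;7m🬎[38;2;30;10;8m[48;2;28;9;7m🬎[38;2;30;10;8m[48;2;28;9;7m🬎[38;2;30;10;8m[48;2;28;9;7m🬎[0m
[38;2;27;9;7m[48;2;25;8;6m🬂[38;2;27;9;7m[48;2;25;8;6m🬂[38;2;27;9;7m[48;2;25;8;6m🬂[38;2;27;9;7m[48;2;25;8;6m🬂[38;2;27;9;7m[48;2;25;8;6m🬂[38;2;27;9;7m[48;2;25;8;6m🬂[38;2;27;9;7m[48;2;25;8;6m🬂[38;2;27;9;7m[48;2;25;8;6m🬂[38;2;27;9;7m[48;2;25;8;6m🬂[38;2;27;9;7m[48;2;25;8;6m🬂[0m
</frame>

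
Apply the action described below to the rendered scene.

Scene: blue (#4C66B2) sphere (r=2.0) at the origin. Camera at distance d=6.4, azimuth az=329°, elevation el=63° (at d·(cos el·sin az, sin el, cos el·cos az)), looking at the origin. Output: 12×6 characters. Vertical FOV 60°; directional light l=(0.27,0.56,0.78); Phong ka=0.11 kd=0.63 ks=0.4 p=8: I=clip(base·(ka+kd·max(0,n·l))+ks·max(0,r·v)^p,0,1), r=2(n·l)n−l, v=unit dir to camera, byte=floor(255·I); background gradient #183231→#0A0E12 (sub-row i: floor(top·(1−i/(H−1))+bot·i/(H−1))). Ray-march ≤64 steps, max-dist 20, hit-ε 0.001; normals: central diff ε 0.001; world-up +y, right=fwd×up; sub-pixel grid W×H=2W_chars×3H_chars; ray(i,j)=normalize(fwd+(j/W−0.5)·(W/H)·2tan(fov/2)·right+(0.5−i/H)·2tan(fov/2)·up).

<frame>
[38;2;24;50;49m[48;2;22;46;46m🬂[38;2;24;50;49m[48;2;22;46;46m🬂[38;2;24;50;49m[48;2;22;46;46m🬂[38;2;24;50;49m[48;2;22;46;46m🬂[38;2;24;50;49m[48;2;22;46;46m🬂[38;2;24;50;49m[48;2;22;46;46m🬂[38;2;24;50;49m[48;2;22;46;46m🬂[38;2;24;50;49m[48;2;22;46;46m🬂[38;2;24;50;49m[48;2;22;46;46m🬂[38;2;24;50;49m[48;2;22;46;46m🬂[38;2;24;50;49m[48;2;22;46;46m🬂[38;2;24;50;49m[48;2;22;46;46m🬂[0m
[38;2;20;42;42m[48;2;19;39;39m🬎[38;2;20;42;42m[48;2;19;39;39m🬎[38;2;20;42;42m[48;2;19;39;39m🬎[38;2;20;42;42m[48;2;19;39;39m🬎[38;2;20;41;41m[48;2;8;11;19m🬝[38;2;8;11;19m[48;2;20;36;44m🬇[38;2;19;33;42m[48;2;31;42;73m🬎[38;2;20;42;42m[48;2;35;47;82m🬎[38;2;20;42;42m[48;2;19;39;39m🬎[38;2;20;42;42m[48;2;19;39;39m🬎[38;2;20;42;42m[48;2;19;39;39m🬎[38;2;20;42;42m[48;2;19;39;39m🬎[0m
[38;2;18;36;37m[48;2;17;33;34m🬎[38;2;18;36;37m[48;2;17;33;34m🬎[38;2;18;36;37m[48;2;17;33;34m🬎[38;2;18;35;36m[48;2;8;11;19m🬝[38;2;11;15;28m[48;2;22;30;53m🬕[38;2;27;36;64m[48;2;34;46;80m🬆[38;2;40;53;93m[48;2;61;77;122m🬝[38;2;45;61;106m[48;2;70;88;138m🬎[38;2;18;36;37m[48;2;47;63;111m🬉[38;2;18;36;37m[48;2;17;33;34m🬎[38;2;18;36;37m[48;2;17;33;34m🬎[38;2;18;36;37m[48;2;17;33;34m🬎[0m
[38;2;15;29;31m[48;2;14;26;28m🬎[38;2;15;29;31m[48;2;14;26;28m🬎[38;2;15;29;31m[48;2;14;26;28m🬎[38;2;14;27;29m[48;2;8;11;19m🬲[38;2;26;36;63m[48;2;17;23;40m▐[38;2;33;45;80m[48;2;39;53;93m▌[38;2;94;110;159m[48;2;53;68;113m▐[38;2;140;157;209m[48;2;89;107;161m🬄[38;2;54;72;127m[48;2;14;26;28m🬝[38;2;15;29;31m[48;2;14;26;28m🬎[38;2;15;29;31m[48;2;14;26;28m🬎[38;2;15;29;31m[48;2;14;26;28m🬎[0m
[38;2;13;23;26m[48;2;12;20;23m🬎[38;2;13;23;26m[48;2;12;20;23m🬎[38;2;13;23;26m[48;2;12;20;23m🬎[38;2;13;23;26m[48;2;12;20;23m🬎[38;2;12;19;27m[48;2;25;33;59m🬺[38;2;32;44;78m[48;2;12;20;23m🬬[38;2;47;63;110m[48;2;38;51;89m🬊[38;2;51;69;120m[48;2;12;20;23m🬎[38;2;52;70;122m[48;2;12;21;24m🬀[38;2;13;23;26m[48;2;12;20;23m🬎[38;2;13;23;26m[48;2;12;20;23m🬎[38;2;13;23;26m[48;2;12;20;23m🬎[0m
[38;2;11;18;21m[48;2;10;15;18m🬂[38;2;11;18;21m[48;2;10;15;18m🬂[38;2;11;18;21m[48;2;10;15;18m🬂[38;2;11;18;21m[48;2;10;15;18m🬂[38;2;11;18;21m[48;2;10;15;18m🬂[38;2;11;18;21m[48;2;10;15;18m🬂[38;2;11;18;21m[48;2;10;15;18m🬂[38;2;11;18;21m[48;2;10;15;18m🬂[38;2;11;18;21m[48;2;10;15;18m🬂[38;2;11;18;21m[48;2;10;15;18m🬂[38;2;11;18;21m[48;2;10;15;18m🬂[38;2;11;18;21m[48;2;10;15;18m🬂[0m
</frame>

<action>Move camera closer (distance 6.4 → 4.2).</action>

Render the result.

<frame>
[38;2;24;50;49m[48;2;22;46;46m🬂[38;2;24;50;49m[48;2;22;46;46m🬂[38;2;24;50;49m[48;2;22;46;46m🬂[38;2;24;50;49m[48;2;22;46;46m🬂[38;2;23;48;48m[48;2;17;23;41m🬎[38;2;18;25;45m[48;2;25;42;55m🬋[38;2;24;44;52m[48;2;30;41;71m🬆[38;2;24;46;52m[48;2;35;48;83m🬎[38;2;36;49;86m[48;2;23;47;47m🬏[38;2;24;50;49m[48;2;22;46;46m🬂[38;2;24;50;49m[48;2;22;46;46m🬂[38;2;24;50;49m[48;2;22;46;46m🬂[0m
[38;2;20;42;42m[48;2;19;39;39m🬎[38;2;20;42;42m[48;2;19;39;39m🬎[38;2;20;41;41m[48;2;9;12;21m🬝[38;2;21;33;48m[48;2;15;20;36m🬧[38;2;23;31;55m[48;2;28;38;68m🬆[38;2;31;41;72m[48;2;34;46;82m🬆[38;2;35;48;84m[48;2;39;53;93m🬆[38;2;39;53;93m[48;2;43;58;102m🬆[38;2;42;56;99m[48;2;46;61;108m🬆[38;2;20;42;42m[48;2;46;63;110m🬊[38;2;20;42;42m[48;2;19;39;39m🬎[38;2;20;42;42m[48;2;19;39;39m🬎[0m
[38;2;18;36;37m[48;2;17;33;34m🬎[38;2;18;36;37m[48;2;17;33;34m🬎[38;2;17;28;40m[48;2;10;13;24m🬧[38;2;22;30;52m[48;2;26;36;63m▌[38;2;30;41;72m[48;2;33;45;80m▌[38;2;37;49;87m[48;2;40;54;94m🬕[38;2;44;59;101m[48;2;60;76;121m🬝[38;2;56;72;118m[48;2;88;104;152m🬎[38;2;57;74;123m[48;2;87;104;155m🬎[38;2;52;69;121m[48;2;60;79;131m🬬[38;2;52;70;122m[48;2;18;35;36m🬓[38;2;18;36;37m[48;2;17;33;34m🬎[0m
[38;2;15;29;31m[48;2;14;26;28m🬎[38;2;15;29;31m[48;2;14;26;28m🬎[38;2;19;26;46m[48;2;10;13;24m▐[38;2;25;34;60m[48;2;29;40;70m▌[38;2;33;45;78m[48;2;36;49;86m▌[38;2;39;53;92m[48;2;43;58;100m▌[38;2;54;70;114m[48;2;79;95;141m▌[38;2;113;130;178m[48;2;138;155;205m▌[38;2;133;151;202m[48;2;100;119;172m▌[38;2;55;74;130m[48;2;68;86;141m▐[38;2;54;73;128m[48;2;15;28;30m▌[38;2;15;29;31m[48;2;14;26;28m🬎[0m
[38;2;13;23;26m[48;2;12;20;23m🬎[38;2;13;23;26m[48;2;12;20;23m🬎[38;2;17;24;42m[48;2;12;21;24m🬉[38;2;29;39;69m[48;2;23;32;56m▐[38;2;36;49;87m[48;2;33;45;79m▐[38;2;43;58;100m[48;2;39;53;93m▐[38;2;64;80;127m[48;2;48;64;110m🬉[38;2;101;118;168m[48;2;63;80;131m🬂[38;2;88;106;160m[48;2;59;78;131m🬂[38;2;55;74;130m[48;2;12;20;23m🬝[38;2;13;23;26m[48;2;12;20;23m🬎[38;2;13;23;26m[48;2;12;20;23m🬎[0m
[38;2;11;18;21m[48;2;10;15;18m🬂[38;2;11;18;21m[48;2;10;15;18m🬂[38;2;11;18;21m[48;2;10;15;18m🬂[38;2;26;35;61m[48;2;10;15;19m🬁[38;2;31;42;75m[48;2;10;14;18m🬎[38;2;39;53;92m[48;2;34;46;81m🬎[38;2;45;60;106m[48;2;41;56;98m🬊[38;2;47;64;112m[48;2;10;14;18m🬝[38;2;51;69;120m[48;2;10;14;18m🬆[38;2;11;18;21m[48;2;10;15;18m🬂[38;2;11;18;21m[48;2;10;15;18m🬂[38;2;11;18;21m[48;2;10;15;18m🬂[0m
</frame>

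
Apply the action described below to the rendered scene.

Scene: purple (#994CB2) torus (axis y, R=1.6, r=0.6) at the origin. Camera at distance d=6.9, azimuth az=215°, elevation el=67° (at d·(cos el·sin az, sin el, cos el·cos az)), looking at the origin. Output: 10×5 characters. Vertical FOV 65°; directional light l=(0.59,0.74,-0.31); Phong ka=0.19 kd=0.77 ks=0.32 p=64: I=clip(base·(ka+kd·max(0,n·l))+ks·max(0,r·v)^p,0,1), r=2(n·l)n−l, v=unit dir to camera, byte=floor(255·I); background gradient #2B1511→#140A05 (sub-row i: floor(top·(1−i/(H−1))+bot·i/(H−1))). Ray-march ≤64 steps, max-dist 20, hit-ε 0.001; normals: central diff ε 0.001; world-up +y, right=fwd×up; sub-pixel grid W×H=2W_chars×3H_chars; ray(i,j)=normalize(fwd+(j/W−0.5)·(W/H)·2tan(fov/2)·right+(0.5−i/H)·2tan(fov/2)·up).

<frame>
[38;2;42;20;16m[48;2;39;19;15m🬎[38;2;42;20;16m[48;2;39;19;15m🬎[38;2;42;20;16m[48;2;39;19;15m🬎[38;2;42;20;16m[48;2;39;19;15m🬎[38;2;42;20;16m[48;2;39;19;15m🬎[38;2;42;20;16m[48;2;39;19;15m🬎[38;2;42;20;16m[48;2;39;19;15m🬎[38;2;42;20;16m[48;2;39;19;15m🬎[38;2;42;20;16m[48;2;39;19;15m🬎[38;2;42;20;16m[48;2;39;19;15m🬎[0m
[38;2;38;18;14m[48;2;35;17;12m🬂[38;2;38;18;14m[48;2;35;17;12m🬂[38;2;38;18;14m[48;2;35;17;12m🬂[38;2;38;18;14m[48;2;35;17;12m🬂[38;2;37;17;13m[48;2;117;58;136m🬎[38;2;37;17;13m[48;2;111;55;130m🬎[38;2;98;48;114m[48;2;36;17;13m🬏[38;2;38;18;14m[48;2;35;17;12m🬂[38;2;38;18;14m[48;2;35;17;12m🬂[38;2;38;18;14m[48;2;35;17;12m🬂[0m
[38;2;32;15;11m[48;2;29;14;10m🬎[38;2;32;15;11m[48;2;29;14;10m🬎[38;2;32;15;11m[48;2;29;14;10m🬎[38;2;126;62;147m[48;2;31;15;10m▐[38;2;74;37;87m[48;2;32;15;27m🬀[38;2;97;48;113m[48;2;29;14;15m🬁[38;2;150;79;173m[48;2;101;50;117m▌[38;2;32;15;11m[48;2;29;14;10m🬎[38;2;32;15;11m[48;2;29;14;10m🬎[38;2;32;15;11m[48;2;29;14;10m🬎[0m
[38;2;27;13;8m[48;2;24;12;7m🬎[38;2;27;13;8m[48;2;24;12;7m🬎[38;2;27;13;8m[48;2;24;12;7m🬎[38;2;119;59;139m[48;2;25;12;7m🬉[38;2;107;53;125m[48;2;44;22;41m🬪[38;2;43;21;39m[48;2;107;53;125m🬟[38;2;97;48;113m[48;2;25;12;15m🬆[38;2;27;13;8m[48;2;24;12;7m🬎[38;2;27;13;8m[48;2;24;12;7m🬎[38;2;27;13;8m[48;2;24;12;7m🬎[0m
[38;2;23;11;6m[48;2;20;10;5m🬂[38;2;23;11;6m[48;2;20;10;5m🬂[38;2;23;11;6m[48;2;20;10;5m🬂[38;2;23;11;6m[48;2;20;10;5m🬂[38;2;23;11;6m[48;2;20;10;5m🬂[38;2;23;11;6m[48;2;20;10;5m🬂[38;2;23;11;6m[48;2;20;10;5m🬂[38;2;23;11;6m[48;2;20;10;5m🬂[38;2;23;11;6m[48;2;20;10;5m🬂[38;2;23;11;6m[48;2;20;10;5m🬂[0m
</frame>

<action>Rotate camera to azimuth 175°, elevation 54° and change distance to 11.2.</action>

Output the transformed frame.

<frame>
[38;2;42;20;16m[48;2;39;19;15m🬎[38;2;42;20;16m[48;2;39;19;15m🬎[38;2;42;20;16m[48;2;39;19;15m🬎[38;2;42;20;16m[48;2;39;19;15m🬎[38;2;42;20;16m[48;2;39;19;15m🬎[38;2;42;20;16m[48;2;39;19;15m🬎[38;2;42;20;16m[48;2;39;19;15m🬎[38;2;42;20;16m[48;2;39;19;15m🬎[38;2;42;20;16m[48;2;39;19;15m🬎[38;2;42;20;16m[48;2;39;19;15m🬎[0m
[38;2;38;18;14m[48;2;35;17;12m🬂[38;2;38;18;14m[48;2;35;17;12m🬂[38;2;38;18;14m[48;2;35;17;12m🬂[38;2;38;18;14m[48;2;35;17;12m🬂[38;2;38;18;14m[48;2;35;17;12m🬂[38;2;38;18;14m[48;2;35;17;12m🬂[38;2;38;18;14m[48;2;35;17;12m🬂[38;2;38;18;14m[48;2;35;17;12m🬂[38;2;38;18;14m[48;2;35;17;12m🬂[38;2;38;18;14m[48;2;35;17;12m🬂[0m
[38;2;32;15;11m[48;2;29;14;10m🬎[38;2;32;15;11m[48;2;29;14;10m🬎[38;2;32;15;11m[48;2;29;14;10m🬎[38;2;32;15;11m[48;2;29;14;10m🬎[38;2;39;19;36m[48;2;131;65;153m🬧[38;2;117;58;136m[48;2;30;14;10m🬨[38;2;76;38;89m[48;2;31;15;10m🬓[38;2;32;15;11m[48;2;29;14;10m🬎[38;2;32;15;11m[48;2;29;14;10m🬎[38;2;32;15;11m[48;2;29;14;10m🬎[0m
[38;2;27;13;8m[48;2;24;12;7m🬎[38;2;27;13;8m[48;2;24;12;7m🬎[38;2;27;13;8m[48;2;24;12;7m🬎[38;2;27;13;8m[48;2;24;12;7m🬎[38;2;137;68;159m[48;2;25;12;7m🬁[38;2;111;55;130m[48;2;25;12;7m🬂[38;2;27;13;8m[48;2;24;12;7m🬎[38;2;27;13;8m[48;2;24;12;7m🬎[38;2;27;13;8m[48;2;24;12;7m🬎[38;2;27;13;8m[48;2;24;12;7m🬎[0m
[38;2;23;11;6m[48;2;20;10;5m🬂[38;2;23;11;6m[48;2;20;10;5m🬂[38;2;23;11;6m[48;2;20;10;5m🬂[38;2;23;11;6m[48;2;20;10;5m🬂[38;2;23;11;6m[48;2;20;10;5m🬂[38;2;23;11;6m[48;2;20;10;5m🬂[38;2;23;11;6m[48;2;20;10;5m🬂[38;2;23;11;6m[48;2;20;10;5m🬂[38;2;23;11;6m[48;2;20;10;5m🬂[38;2;23;11;6m[48;2;20;10;5m🬂[0m
</frame>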